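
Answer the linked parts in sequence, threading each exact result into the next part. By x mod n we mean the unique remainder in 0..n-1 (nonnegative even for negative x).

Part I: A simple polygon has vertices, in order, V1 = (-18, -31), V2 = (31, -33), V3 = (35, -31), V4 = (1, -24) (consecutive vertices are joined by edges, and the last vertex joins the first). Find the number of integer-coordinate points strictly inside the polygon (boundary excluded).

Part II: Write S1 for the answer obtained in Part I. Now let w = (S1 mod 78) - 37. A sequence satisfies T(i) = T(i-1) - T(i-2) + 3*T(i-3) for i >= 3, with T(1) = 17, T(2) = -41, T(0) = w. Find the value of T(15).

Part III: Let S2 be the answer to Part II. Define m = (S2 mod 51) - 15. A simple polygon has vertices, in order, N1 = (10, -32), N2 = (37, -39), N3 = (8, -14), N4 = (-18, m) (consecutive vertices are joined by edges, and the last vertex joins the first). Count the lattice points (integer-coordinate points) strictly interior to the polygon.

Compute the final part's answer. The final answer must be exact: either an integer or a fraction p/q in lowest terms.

Part I: cross terms: (-18*-33 - 31*-31)=1555, (31*-31 - 35*-33)=194, (35*-24 - 1*-31)=-809, (1*-31 - -18*-24)=-463; twice the area = |477| = 477; area = 477/2; boundary points = 1 + 2 + 1 + 1 = 5; strictly interior points = area - boundary/2 + 1 = 237; answer 237
Part II: S1 = 237; w = -34; T(3) = 1*(-41) - 1*(17) + 3*(-34) = -160; iterating: T(3)=-160, T(4)=-68, T(5)=-31, T(6)=-443, T(7)=-616, T(8)=-266, T(9)=-979, T(10)=-2561, T(11)=-2380, T(12)=-2756, T(13)=-8059, T(14)=-12443, T(15)=-12652; answer -12652
Part III: S2 = -12652; m = 32; cross terms: (10*-39 - 37*-32)=794, (37*-14 - 8*-39)=-206, (8*32 - -18*-14)=4, (-18*-32 - 10*32)=256; twice the area = |848| = 848; area = 424; boundary points = 1 + 1 + 2 + 4 = 8; strictly interior points = area - boundary/2 + 1 = 421; answer 421

421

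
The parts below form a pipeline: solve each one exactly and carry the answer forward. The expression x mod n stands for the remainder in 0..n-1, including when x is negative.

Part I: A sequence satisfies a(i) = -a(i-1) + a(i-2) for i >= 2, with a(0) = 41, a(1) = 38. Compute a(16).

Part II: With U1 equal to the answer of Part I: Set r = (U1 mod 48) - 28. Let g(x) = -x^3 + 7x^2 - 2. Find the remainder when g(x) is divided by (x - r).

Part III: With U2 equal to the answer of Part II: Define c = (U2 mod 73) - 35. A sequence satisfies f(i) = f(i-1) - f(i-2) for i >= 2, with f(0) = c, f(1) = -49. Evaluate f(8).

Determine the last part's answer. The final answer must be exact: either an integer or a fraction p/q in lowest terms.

Part I: a(2) = -1*(38) + 1*(41) = 3; iterating: a(2)=3, a(3)=35, a(4)=-32, a(5)=67, a(6)=-99, a(7)=166, a(8)=-265, a(9)=431, a(10)=-696, a(11)=1127, a(12)=-1823, a(13)=2950, a(14)=-4773, a(15)=7723, a(16)=-12496; answer -12496
Part II: U1 = -12496; r = 4; remainder = value at the root: -1*(4)^3 + 7*(4)^2 - 2 = (-64) + (112) + (-2) = 46; answer 46
Part III: U2 = 46; c = 11; f(2) = 1*(-49) - 1*(11) = -60; iterating: f(2)=-60, f(3)=-11, f(4)=49, f(5)=60, f(6)=11, f(7)=-49, f(8)=-60; answer -60

-60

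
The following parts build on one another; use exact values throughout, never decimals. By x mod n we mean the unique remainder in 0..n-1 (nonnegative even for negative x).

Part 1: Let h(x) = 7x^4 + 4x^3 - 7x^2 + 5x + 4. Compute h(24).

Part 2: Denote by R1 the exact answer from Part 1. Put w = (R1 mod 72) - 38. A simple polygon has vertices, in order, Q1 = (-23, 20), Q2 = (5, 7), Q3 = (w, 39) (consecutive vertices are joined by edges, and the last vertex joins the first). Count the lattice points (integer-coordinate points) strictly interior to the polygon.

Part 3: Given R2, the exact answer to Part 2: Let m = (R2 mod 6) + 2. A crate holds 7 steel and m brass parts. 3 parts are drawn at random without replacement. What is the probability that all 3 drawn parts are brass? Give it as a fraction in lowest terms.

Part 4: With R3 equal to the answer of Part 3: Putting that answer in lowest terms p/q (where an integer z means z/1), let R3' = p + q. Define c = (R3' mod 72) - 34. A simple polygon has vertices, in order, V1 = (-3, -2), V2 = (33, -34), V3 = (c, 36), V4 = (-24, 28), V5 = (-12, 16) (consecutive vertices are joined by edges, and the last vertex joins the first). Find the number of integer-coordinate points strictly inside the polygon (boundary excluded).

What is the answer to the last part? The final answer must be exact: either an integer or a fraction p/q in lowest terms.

Part 1: 7*(24)^4 + 4*(24)^3 - 7*(24)^2 + 5*(24)^1 + 4 = (2322432) + (55296) + (-4032) + (120) + (4) = 2373820; answer 2373820
Part 2: R1 = 2373820; w = 14; cross terms: (-23*7 - 5*20)=-261, (5*39 - 14*7)=97, (14*20 - -23*39)=1177; twice the area = |1013| = 1013; area = 1013/2; boundary points = 1 + 1 + 1 = 3; strictly interior points = area - boundary/2 + 1 = 506; answer 506
Part 3: R2 = 506; m = 4; total draws C(11,3) = 165; favorable C(4,3) = 4; P = 4/165; answer 4/165
Part 4: R3 = 4/165; threaded value p + q = 169; c = -9; cross terms: (-3*-34 - 33*-2)=168, (33*36 - -9*-34)=882, (-9*28 - -24*36)=612, (-24*16 - -12*28)=-48, (-12*-2 - -3*16)=72; twice the area = |1686| = 1686; area = 843; boundary points = 4 + 14 + 1 + 12 + 9 = 40; strictly interior points = area - boundary/2 + 1 = 824; answer 824

824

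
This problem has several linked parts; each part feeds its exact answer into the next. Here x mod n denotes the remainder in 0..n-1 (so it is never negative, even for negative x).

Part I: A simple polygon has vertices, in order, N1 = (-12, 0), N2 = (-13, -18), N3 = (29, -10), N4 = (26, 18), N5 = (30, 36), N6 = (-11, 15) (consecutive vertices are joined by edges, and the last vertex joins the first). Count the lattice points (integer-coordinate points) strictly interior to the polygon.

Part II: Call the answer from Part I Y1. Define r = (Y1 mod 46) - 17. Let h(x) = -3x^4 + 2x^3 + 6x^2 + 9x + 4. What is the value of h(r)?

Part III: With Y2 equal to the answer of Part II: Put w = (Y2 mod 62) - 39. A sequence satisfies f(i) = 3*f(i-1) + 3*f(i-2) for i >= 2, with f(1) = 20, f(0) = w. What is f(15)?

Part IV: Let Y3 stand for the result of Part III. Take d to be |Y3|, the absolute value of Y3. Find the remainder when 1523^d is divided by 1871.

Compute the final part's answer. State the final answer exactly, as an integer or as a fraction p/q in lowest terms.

Part I: cross terms: (-12*-18 - -13*0)=216, (-13*-10 - 29*-18)=652, (29*18 - 26*-10)=782, (26*36 - 30*18)=396, (30*15 - -11*36)=846, (-11*0 - -12*15)=180; twice the area = |3072| = 3072; area = 1536; boundary points = 1 + 2 + 1 + 2 + 1 + 1 = 8; strictly interior points = area - boundary/2 + 1 = 1533; answer 1533
Part II: Y1 = 1533; r = -2; -3*(-2)^4 + 2*(-2)^3 + 6*(-2)^2 + 9*(-2)^1 + 4 = (-48) + (-16) + (24) + (-18) + (4) = -54; answer -54
Part III: Y2 = -54; w = -31; f(2) = 3*(20) + 3*(-31) = -33; iterating: f(2)=-33, f(3)=-39, f(4)=-216, f(5)=-765, f(6)=-2943, f(7)=-11124, f(8)=-42201, f(9)=-159975, f(10)=-606528, f(11)=-2299509, f(12)=-8718111, f(13)=-33052860, f(14)=-125312913, f(15)=-475097319; answer -475097319
Part IV: Y3 = -475097319; d = 475097319; squarings mod 1871: 1523^1=1523, 1523^2=1360, 1523^4=1052, 1523^8=943, 1523^16=524, 1523^32=1410, 1523^64=1098, 1523^128=680, 1523^256=263, 1523^512=1813, 1523^1024=1493, 1523^2048=688, 1523^4096=1852, 1523^8192=361, 1523^16384=1222, 1523^32768=226, 1523^65536=559, 1523^131072=24, 1523^262144=576, 1523^524288=609, 1523^1048576=423, 1523^2097152=1184, 1523^4194304=477, 1523^8388608=1138, 1523^16777216=312, 1523^33554432=52, 1523^67108864=833, 1523^134217728=1619, 1523^268435456=1761; 1523^475097319 = 1523^1 * 1523^2 * 1523^4 * 1523^32 * 1523^64 * 1523^128 * 1523^2048 * 1523^8192 * 1523^16384 * 1523^65536 * 1523^1048576 * 1523^4194304 * 1523^67108864 * 1523^134217728 * 1523^268435456 = 1431 (mod 1871); answer 1431

1431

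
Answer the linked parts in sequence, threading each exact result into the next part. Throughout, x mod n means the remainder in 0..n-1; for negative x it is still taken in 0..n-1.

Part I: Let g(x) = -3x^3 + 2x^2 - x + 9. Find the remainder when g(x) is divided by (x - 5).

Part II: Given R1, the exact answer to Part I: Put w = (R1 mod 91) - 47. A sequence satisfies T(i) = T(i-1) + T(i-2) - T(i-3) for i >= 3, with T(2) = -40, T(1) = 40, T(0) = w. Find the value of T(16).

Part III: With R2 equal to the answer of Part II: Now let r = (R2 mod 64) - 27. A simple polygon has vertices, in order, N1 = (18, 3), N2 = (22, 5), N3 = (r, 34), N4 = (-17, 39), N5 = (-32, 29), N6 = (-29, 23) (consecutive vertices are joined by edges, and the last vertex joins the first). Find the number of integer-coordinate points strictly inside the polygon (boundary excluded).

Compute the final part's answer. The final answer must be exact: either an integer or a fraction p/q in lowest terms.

866

Part I: remainder = value at the root: -3*(5)^3 + 2*(5)^2 - 1*(5)^1 + 9 = (-375) + (50) + (-5) + (9) = -321; answer -321
Part II: R1 = -321; w = -4; T(3) = 1*(-40) + 1*(40) - 1*(-4) = 4; iterating: T(3)=4, T(4)=-76, T(5)=-32, T(6)=-112, T(7)=-68, T(8)=-148, T(9)=-104, T(10)=-184, T(11)=-140, T(12)=-220, T(13)=-176, T(14)=-256, T(15)=-212, T(16)=-292; answer -292
Part III: R2 = -292; r = 1; cross terms: (18*5 - 22*3)=24, (22*34 - 1*5)=743, (1*39 - -17*34)=617, (-17*29 - -32*39)=755, (-32*23 - -29*29)=105, (-29*3 - 18*23)=-501; twice the area = |1743| = 1743; area = 1743/2; boundary points = 2 + 1 + 1 + 5 + 3 + 1 = 13; strictly interior points = area - boundary/2 + 1 = 866; answer 866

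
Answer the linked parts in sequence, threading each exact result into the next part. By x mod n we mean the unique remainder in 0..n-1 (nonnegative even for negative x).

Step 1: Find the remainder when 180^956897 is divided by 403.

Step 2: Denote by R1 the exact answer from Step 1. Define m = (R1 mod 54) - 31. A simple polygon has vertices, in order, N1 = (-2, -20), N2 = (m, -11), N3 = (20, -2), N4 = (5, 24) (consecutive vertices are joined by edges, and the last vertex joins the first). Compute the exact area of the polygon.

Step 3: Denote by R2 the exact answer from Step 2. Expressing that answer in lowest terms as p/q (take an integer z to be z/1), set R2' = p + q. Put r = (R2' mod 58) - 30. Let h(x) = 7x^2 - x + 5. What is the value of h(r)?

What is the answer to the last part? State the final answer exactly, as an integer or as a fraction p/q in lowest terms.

3371

Step 1: squarings mod 403: 180^1=180, 180^2=160, 180^4=211, 180^8=191, 180^16=211, 180^32=191, 180^64=211, 180^128=191, 180^256=211, 180^512=191, 180^1024=211, 180^2048=191, 180^4096=211, 180^8192=191, 180^16384=211, 180^32768=191, 180^65536=211, 180^131072=191, 180^262144=211, 180^524288=191; 180^956897 = 180^1 * 180^32 * 180^64 * 180^128 * 180^256 * 180^2048 * 180^4096 * 180^32768 * 180^131072 * 180^262144 * 180^524288 = 98 (mod 403); answer 98
Step 2: R1 = 98; m = 13; cross terms: (-2*-11 - 13*-20)=282, (13*-2 - 20*-11)=194, (20*24 - 5*-2)=490, (5*-20 - -2*24)=-52; twice the area = |914| = 914; area = 457; answer 457
Step 3: R2 = 457; threaded value p + q = 458; r = 22; 7*(22)^2 - 1*(22)^1 + 5 = (3388) + (-22) + (5) = 3371; answer 3371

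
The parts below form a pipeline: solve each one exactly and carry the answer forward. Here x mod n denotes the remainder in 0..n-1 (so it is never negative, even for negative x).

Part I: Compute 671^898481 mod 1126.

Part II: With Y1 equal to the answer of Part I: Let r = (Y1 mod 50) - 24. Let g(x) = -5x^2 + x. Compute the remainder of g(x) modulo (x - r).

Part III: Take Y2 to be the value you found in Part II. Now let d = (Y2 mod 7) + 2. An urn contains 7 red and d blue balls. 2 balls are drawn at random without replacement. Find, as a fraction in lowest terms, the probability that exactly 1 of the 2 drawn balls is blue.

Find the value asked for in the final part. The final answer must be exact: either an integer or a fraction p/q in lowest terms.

Part I: squarings mod 1126: 671^1=671, 671^2=967, 671^4=509, 671^8=101, 671^16=67, 671^32=1111, 671^64=225, 671^128=1081, 671^256=899, 671^512=859, 671^1024=351, 671^2048=467, 671^4096=771, 671^8192=1039, 671^16384=813, 671^32768=7, 671^65536=49, 671^131072=149, 671^262144=807, 671^524288=421; 671^898481 = 671^1 * 671^16 * 671^32 * 671^128 * 671^256 * 671^1024 * 671^4096 * 671^8192 * 671^32768 * 671^65536 * 671^262144 * 671^524288 = 1033 (mod 1126); answer 1033
Part II: Y1 = 1033; r = 9; remainder = value at the root: -5*(9)^2 + 1*(9)^1 = (-405) + (9) = -396; answer -396
Part III: Y2 = -396; d = 5; total draws C(12,2) = 66; favorable C(5,1)*C(7,1) = 35; P = 35/66; answer 35/66

35/66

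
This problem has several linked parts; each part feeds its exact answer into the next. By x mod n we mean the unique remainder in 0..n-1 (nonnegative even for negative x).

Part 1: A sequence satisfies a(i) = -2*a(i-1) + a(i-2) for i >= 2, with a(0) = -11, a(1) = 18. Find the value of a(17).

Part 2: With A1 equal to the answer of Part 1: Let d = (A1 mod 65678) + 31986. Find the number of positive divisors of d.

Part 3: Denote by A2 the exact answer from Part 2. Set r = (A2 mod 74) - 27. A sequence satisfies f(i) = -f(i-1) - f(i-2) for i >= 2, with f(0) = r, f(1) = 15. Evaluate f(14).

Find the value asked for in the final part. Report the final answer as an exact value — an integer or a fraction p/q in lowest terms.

-10

Part 1: a(2) = -2*(18) + 1*(-11) = -47; iterating: a(2)=-47, a(3)=112, a(4)=-271, a(5)=654, a(6)=-1579, a(7)=3812, a(8)=-9203, a(9)=22218, a(10)=-53639, a(11)=129496, a(12)=-312631, a(13)=754758, a(14)=-1822147, a(15)=4399052, a(16)=-10620251, a(17)=25639554; answer 25639554
Part 2: A1 = 25639554; d = 57120; 57120 = 2^5 * 3 * 5 * 7 * 17; number of divisors = (5+1) * (1+1) * (1+1) * (1+1) * (1+1) = 96; answer 96
Part 3: A2 = 96; r = -5; f(2) = -1*(15) - 1*(-5) = -10; iterating: f(2)=-10, f(3)=-5, f(4)=15, f(5)=-10, f(6)=-5, f(7)=15, f(8)=-10, f(9)=-5, f(10)=15, f(11)=-10, f(12)=-5, f(13)=15, f(14)=-10; answer -10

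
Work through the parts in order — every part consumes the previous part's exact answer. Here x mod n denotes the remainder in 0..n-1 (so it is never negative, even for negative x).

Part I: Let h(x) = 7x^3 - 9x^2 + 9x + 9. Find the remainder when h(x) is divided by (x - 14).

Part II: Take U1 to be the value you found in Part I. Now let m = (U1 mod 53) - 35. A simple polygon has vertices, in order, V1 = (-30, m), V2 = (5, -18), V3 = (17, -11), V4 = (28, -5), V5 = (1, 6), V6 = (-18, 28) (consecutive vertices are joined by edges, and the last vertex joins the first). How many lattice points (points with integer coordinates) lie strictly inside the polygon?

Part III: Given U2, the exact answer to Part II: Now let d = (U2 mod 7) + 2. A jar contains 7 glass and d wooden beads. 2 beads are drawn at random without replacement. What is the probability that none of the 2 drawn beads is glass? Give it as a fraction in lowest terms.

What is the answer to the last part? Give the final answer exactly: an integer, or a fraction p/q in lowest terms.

Part I: remainder = value at the root: 7*(14)^3 - 9*(14)^2 + 9*(14)^1 + 9 = (19208) + (-1764) + (126) + (9) = 17579; answer 17579
Part II: U1 = 17579; m = 1; cross terms: (-30*-18 - 5*1)=535, (5*-11 - 17*-18)=251, (17*-5 - 28*-11)=223, (28*6 - 1*-5)=173, (1*28 - -18*6)=136, (-18*1 - -30*28)=822; twice the area = |2140| = 2140; area = 1070; boundary points = 1 + 1 + 1 + 1 + 1 + 3 = 8; strictly interior points = area - boundary/2 + 1 = 1067; answer 1067
Part III: U2 = 1067; d = 5; total draws C(12,2) = 66; favorable C(5,2) = 10; P = 5/33; answer 5/33

5/33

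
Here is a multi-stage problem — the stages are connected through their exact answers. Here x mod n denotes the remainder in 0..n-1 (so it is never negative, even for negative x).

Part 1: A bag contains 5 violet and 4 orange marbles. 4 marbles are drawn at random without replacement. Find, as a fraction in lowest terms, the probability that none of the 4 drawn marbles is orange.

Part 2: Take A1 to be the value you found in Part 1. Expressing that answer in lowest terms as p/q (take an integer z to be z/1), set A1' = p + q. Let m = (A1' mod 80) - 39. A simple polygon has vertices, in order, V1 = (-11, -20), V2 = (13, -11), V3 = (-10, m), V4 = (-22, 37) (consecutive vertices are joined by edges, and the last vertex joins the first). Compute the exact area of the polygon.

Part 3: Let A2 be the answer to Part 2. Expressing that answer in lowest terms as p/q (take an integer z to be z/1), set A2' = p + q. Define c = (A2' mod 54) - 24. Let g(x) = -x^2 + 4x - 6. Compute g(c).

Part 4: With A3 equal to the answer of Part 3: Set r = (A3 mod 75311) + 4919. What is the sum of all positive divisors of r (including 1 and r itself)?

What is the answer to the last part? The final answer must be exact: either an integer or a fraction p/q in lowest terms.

79868

Part 1: total draws C(9,4) = 126; favorable C(5,4) = 5; P = 5/126; answer 5/126
Part 2: A1 = 5/126; threaded value p + q = 131; m = 12; cross terms: (-11*-11 - 13*-20)=381, (13*12 - -10*-11)=46, (-10*37 - -22*12)=-106, (-22*-20 - -11*37)=847; twice the area = |1168| = 1168; area = 584; answer 584
Part 3: A2 = 584; threaded value p + q = 585; c = 21; -1*(21)^2 + 4*(21)^1 - 6 = (-441) + (84) + (-6) = -363; answer -363
Part 4: A3 = -363; r = 79867; 79867 is prime, so its only divisors are 1 and 79867; sigma = 1 + 79867 = 79868; answer 79868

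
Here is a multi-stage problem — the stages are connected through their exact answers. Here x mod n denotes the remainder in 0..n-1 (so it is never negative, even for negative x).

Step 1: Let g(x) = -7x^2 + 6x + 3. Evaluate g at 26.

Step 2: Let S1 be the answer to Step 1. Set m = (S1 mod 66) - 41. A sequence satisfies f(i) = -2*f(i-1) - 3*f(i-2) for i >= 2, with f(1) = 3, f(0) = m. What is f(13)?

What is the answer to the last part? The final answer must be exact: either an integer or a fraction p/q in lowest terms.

-8673

Step 1: -7*(26)^2 + 6*(26)^1 + 3 = (-4732) + (156) + (3) = -4573; answer -4573
Step 2: S1 = -4573; m = 6; f(2) = -2*(3) - 3*(6) = -24; iterating: f(2)=-24, f(3)=39, f(4)=-6, f(5)=-105, f(6)=228, f(7)=-141, f(8)=-402, f(9)=1227, f(10)=-1248, f(11)=-1185, f(12)=6114, f(13)=-8673; answer -8673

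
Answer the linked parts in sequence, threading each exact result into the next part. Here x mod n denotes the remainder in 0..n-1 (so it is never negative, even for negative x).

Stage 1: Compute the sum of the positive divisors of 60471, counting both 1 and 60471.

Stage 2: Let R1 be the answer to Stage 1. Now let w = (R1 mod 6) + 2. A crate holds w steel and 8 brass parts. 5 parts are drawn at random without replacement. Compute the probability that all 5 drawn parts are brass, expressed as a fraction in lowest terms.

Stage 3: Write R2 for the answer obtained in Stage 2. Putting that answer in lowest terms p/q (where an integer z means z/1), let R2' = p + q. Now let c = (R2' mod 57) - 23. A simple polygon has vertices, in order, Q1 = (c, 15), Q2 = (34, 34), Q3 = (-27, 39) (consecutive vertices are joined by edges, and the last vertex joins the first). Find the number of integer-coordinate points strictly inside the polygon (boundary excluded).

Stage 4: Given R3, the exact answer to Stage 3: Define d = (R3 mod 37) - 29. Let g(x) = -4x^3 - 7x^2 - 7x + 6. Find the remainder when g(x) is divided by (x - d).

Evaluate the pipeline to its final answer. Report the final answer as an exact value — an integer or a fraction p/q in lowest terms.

Stage 1: 60471 = 3^2 * 6719; sigma = (1 + 3 + 9) * (1 + 6719) = 13 * 6720 = 87360; answer 87360
Stage 2: R1 = 87360; w = 2; total draws C(10,5) = 252; favorable C(8,5) = 56; P = 2/9; answer 2/9
Stage 3: R2 = 2/9; threaded value p + q = 11; c = -12; cross terms: (-12*34 - 34*15)=-918, (34*39 - -27*34)=2244, (-27*15 - -12*39)=63; twice the area = |1389| = 1389; area = 1389/2; boundary points = 1 + 1 + 3 = 5; strictly interior points = area - boundary/2 + 1 = 693; answer 693
Stage 4: R3 = 693; d = -2; remainder = value at the root: -4*(-2)^3 - 7*(-2)^2 - 7*(-2)^1 + 6 = (32) + (-28) + (14) + (6) = 24; answer 24

24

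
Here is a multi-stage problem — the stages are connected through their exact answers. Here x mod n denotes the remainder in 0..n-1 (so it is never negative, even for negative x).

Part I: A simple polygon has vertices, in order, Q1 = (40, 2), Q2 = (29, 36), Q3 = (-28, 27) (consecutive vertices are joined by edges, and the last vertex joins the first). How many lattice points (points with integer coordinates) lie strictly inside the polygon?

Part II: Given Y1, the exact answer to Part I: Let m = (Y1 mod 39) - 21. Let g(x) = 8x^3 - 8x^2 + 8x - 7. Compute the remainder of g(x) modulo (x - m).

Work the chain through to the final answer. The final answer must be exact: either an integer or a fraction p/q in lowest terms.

-49399

Part I: cross terms: (40*36 - 29*2)=1382, (29*27 - -28*36)=1791, (-28*2 - 40*27)=-1136; twice the area = |2037| = 2037; area = 2037/2; boundary points = 1 + 3 + 1 = 5; strictly interior points = area - boundary/2 + 1 = 1017; answer 1017
Part II: Y1 = 1017; m = -18; remainder = value at the root: 8*(-18)^3 - 8*(-18)^2 + 8*(-18)^1 - 7 = (-46656) + (-2592) + (-144) + (-7) = -49399; answer -49399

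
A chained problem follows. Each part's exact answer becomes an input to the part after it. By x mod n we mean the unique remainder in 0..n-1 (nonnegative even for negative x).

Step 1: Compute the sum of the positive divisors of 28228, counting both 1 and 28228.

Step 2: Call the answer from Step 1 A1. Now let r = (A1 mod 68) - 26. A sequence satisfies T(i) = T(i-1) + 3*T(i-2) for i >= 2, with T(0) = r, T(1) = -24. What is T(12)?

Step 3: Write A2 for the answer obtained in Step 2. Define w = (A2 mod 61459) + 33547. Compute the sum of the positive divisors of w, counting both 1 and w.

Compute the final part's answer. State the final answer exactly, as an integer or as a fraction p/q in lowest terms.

Step 1: 28228 = 2^2 * 7057; sigma = (1 + 2 + 4) * (1 + 7057) = 7 * 7058 = 49406; answer 49406
Step 2: A1 = 49406; r = 12; T(2) = 1*(-24) + 3*(12) = 12; iterating: T(2)=12, T(3)=-60, T(4)=-24, T(5)=-204, T(6)=-276, T(7)=-888, T(8)=-1716, T(9)=-4380, T(10)=-9528, T(11)=-22668, T(12)=-51252; answer -51252
Step 3: A2 = -51252; w = 43754; 43754 = 2 * 131 * 167; sigma = (1 + 2) * (1 + 131) * (1 + 167) = 3 * 132 * 168 = 66528; answer 66528

66528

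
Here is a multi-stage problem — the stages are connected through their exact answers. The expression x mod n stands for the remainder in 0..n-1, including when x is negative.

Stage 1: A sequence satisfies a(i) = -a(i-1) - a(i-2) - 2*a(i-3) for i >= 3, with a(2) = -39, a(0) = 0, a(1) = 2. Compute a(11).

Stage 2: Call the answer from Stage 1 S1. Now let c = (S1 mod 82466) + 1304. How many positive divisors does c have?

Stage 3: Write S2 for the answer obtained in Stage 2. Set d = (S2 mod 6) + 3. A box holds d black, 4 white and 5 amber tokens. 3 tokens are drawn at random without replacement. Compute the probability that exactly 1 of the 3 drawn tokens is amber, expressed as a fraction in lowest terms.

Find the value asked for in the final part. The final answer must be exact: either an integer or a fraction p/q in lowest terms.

21/44

Stage 1: a(3) = -1*(-39) - 1*(2) - 2*(0) = 37; iterating: a(3)=37, a(4)=-2, a(5)=43, a(6)=-115, a(7)=76, a(8)=-47, a(9)=201, a(10)=-306, a(11)=199; answer 199
Stage 2: S1 = 199; c = 1503; 1503 = 3^2 * 167; number of divisors = (2+1) * (1+1) = 6; answer 6
Stage 3: S2 = 6; d = 3; total draws C(12,3) = 220; favorable C(5,1)*C(7,2) = 105; P = 21/44; answer 21/44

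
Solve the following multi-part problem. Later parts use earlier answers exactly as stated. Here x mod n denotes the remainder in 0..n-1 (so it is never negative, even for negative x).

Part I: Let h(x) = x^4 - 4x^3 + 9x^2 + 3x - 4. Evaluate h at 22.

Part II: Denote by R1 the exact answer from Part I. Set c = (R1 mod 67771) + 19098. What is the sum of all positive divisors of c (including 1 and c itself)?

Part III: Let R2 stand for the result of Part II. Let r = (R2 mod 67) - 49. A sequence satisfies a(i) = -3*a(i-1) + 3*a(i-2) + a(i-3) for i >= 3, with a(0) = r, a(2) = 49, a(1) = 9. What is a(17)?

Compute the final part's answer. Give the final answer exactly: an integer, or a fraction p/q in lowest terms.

Part I: 1*(22)^4 - 4*(22)^3 + 9*(22)^2 + 3*(22)^1 - 4 = (234256) + (-42592) + (4356) + (66) + (-4) = 196082; answer 196082
Part II: R1 = 196082; c = 79638; 79638 = 2 * 3 * 13 * 1021; sigma = (1 + 2) * (1 + 3) * (1 + 13) * (1 + 1021) = 3 * 4 * 14 * 1022 = 171696; answer 171696
Part III: R2 = 171696; r = -7; a(3) = -3*(49) + 3*(9) + 1*(-7) = -127; iterating: a(3)=-127, a(4)=537, a(5)=-1943, a(6)=7313, a(7)=-27231, a(8)=101689, a(9)=-379447, a(10)=1416177, a(11)=-5285183, a(12)=19724633, a(13)=-73613271, a(14)=274728529, a(15)=-1025300767, a(16)=3826474617, a(17)=-14280597623; answer -14280597623

-14280597623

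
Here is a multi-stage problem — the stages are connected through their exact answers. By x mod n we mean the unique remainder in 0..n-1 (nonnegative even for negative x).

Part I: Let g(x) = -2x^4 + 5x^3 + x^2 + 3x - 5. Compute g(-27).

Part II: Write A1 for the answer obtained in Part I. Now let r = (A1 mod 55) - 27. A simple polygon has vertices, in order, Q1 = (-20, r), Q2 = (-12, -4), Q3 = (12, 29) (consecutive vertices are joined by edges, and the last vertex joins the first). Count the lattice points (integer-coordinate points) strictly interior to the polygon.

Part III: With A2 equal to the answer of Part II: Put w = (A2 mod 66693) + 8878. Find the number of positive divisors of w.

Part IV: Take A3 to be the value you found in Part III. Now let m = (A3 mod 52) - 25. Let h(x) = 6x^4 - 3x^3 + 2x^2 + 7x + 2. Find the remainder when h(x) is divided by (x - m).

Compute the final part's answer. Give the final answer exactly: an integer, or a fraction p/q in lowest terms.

1716446

Part I: -2*(-27)^4 + 5*(-27)^3 + 1*(-27)^2 + 3*(-27)^1 - 5 = (-1062882) + (-98415) + (729) + (-81) + (-5) = -1160654; answer -1160654
Part II: A1 = -1160654; r = -16; cross terms: (-20*-4 - -12*-16)=-112, (-12*29 - 12*-4)=-300, (12*-16 - -20*29)=388; twice the area = |-24| = 24; area = 12; boundary points = 4 + 3 + 1 = 8; strictly interior points = area - boundary/2 + 1 = 9; answer 9
Part III: A2 = 9; w = 8887; 8887 is prime, so its only divisors are 1 and 8887; count = 2; answer 2
Part IV: A3 = 2; m = -23; remainder = value at the root: 6*(-23)^4 - 3*(-23)^3 + 2*(-23)^2 + 7*(-23)^1 + 2 = (1679046) + (36501) + (1058) + (-161) + (2) = 1716446; answer 1716446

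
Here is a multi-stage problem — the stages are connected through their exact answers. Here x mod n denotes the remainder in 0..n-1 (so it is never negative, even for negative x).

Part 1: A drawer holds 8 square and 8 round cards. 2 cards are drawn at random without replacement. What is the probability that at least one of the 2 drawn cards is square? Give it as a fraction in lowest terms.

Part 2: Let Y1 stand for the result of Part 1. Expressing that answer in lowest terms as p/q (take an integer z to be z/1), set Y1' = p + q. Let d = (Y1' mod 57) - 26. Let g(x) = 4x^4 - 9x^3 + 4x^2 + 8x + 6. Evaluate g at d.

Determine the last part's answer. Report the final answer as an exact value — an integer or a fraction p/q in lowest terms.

1951755

Part 1: total draws C(16,2) = 120; complement C(8,2) = 28; favorable 120 - 28 = 92; P = 23/30; answer 23/30
Part 2: Y1 = 23/30; threaded value p + q = 53; d = 27; 4*(27)^4 - 9*(27)^3 + 4*(27)^2 + 8*(27)^1 + 6 = (2125764) + (-177147) + (2916) + (216) + (6) = 1951755; answer 1951755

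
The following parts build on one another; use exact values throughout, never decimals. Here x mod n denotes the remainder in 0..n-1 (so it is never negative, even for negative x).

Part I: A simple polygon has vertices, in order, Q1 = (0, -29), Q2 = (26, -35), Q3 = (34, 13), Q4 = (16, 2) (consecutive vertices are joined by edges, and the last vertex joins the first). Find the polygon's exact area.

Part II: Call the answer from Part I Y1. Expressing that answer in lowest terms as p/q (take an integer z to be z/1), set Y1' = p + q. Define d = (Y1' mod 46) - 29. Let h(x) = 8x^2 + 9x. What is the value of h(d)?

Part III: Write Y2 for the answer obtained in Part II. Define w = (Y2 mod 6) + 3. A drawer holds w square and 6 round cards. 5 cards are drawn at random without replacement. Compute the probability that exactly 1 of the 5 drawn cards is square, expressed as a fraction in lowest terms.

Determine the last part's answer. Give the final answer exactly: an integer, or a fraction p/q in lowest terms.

60/1001

Part I: cross terms: (0*-35 - 26*-29)=754, (26*13 - 34*-35)=1528, (34*2 - 16*13)=-140, (16*-29 - 0*2)=-464; twice the area = |1678| = 1678; area = 839; answer 839
Part II: Y1 = 839; threaded value p + q = 840; d = -17; 8*(-17)^2 + 9*(-17)^1 = (2312) + (-153) = 2159; answer 2159
Part III: Y2 = 2159; w = 8; total draws C(14,5) = 2002; favorable C(8,1)*C(6,4) = 120; P = 60/1001; answer 60/1001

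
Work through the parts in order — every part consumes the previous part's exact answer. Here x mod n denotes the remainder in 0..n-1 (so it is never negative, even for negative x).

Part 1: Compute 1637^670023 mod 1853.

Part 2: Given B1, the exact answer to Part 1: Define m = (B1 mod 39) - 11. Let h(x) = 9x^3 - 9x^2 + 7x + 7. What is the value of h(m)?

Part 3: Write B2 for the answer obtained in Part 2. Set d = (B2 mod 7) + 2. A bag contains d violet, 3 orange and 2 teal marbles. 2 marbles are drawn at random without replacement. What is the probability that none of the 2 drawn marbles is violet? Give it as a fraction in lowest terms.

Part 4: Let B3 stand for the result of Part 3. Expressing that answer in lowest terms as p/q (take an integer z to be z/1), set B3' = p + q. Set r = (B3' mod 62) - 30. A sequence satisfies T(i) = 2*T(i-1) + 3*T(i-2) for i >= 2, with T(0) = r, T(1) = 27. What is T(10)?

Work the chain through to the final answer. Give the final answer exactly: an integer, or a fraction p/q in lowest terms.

516678

Part 1: squarings mod 1853: 1637^1=1637, 1637^2=331, 1637^4=234, 1637^8=1019, 1637^16=681, 1637^32=511, 1637^64=1701, 1637^128=868, 1637^256=1106, 1637^512=256, 1637^1024=681, 1637^2048=511, 1637^4096=1701, 1637^8192=868, 1637^16384=1106, 1637^32768=256, 1637^65536=681, 1637^131072=511, 1637^262144=1701, 1637^524288=868; 1637^670023 = 1637^1 * 1637^2 * 1637^4 * 1637^64 * 1637^256 * 1637^2048 * 1637^4096 * 1637^8192 * 1637^131072 * 1637^524288 = 469 (mod 1853); answer 469
Part 2: B1 = 469; m = -10; 9*(-10)^3 - 9*(-10)^2 + 7*(-10)^1 + 7 = (-9000) + (-900) + (-70) + (7) = -9963; answer -9963
Part 3: B2 = -9963; d = 7; total draws C(12,2) = 66; favorable C(5,2) = 10; P = 5/33; answer 5/33
Part 4: B3 = 5/33; threaded value p + q = 38; r = 8; T(2) = 2*(27) + 3*(8) = 78; iterating: T(2)=78, T(3)=237, T(4)=708, T(5)=2127, T(6)=6378, T(7)=19137, T(8)=57408, T(9)=172227, T(10)=516678; answer 516678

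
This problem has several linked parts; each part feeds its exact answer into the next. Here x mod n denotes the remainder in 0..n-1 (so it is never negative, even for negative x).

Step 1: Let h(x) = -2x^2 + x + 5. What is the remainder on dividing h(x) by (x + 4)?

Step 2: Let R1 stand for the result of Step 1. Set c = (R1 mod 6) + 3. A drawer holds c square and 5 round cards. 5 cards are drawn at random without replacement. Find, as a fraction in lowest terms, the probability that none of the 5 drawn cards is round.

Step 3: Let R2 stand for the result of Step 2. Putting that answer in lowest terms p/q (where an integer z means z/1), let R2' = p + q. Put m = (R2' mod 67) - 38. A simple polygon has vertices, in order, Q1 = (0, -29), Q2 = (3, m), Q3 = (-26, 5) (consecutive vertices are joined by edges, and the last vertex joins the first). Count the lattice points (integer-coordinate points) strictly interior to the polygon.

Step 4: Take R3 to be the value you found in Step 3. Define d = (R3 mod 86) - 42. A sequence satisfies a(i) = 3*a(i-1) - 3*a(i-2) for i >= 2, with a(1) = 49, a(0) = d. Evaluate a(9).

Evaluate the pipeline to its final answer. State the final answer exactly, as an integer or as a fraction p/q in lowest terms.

-12069

Step 1: remainder = value at the root: -2*(-4)^2 + 1*(-4)^1 + 5 = (-32) + (-4) + (5) = -31; answer -31
Step 2: R1 = -31; c = 8; total draws C(13,5) = 1287; favorable C(8,5) = 56; P = 56/1287; answer 56/1287
Step 3: R2 = 56/1287; threaded value p + q = 1343; m = -35; cross terms: (0*-35 - 3*-29)=87, (3*5 - -26*-35)=-895, (-26*-29 - 0*5)=754; twice the area = |-54| = 54; area = 27; boundary points = 3 + 1 + 2 = 6; strictly interior points = area - boundary/2 + 1 = 25; answer 25
Step 4: R3 = 25; d = -17; a(2) = 3*(49) - 3*(-17) = 198; iterating: a(2)=198, a(3)=447, a(4)=747, a(5)=900, a(6)=459, a(7)=-1323, a(8)=-5346, a(9)=-12069; answer -12069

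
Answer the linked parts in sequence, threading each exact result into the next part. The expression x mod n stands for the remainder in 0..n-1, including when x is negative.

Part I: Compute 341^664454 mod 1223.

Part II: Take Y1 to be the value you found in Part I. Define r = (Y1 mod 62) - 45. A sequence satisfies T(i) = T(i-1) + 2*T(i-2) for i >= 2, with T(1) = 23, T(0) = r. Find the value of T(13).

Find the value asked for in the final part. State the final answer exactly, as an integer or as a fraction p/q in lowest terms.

Part I: squarings mod 1223: 341^1=341, 341^2=96, 341^4=655, 341^8=975, 341^16=354, 341^32=570, 341^64=805, 341^128=1058, 341^256=319, 341^512=252, 341^1024=1131, 341^2048=1126, 341^4096=848, 341^8192=1203, 341^16384=400, 341^32768=1010, 341^65536=118, 341^131072=471, 341^262144=478, 341^524288=1006; 341^664454 = 341^2 * 341^4 * 341^128 * 341^256 * 341^512 * 341^8192 * 341^131072 * 341^524288 = 300 (mod 1223); answer 300
Part II: Y1 = 300; r = 7; T(2) = 1*(23) + 2*(7) = 37; iterating: T(2)=37, T(3)=83, T(4)=157, T(5)=323, T(6)=637, T(7)=1283, T(8)=2557, T(9)=5123, T(10)=10237, T(11)=20483, T(12)=40957, T(13)=81923; answer 81923

81923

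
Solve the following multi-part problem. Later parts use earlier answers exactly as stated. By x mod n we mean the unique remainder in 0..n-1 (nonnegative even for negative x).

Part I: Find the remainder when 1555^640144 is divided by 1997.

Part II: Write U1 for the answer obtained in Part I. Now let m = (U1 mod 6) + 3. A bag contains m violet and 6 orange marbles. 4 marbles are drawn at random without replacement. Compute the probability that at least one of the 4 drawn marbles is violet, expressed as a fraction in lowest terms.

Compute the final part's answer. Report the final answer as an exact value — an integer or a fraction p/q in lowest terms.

Part I: squarings mod 1997: 1555^1=1555, 1555^2=1655, 1555^4=1138, 1555^8=988, 1555^16=1608, 1555^32=1546, 1555^64=1704, 1555^128=1975, 1555^256=484, 1555^512=607, 1555^1024=1001, 1555^2048=1504, 1555^4096=1412, 1555^8192=738, 1555^16384=1460, 1555^32768=801, 1555^65536=564, 1555^131072=573, 1555^262144=821, 1555^524288=1052; 1555^640144 = 1555^16 * 1555^128 * 1555^1024 * 1555^16384 * 1555^32768 * 1555^65536 * 1555^524288 = 735 (mod 1997); answer 735
Part II: U1 = 735; m = 6; total draws C(12,4) = 495; complement C(6,4) = 15; favorable 495 - 15 = 480; P = 32/33; answer 32/33

32/33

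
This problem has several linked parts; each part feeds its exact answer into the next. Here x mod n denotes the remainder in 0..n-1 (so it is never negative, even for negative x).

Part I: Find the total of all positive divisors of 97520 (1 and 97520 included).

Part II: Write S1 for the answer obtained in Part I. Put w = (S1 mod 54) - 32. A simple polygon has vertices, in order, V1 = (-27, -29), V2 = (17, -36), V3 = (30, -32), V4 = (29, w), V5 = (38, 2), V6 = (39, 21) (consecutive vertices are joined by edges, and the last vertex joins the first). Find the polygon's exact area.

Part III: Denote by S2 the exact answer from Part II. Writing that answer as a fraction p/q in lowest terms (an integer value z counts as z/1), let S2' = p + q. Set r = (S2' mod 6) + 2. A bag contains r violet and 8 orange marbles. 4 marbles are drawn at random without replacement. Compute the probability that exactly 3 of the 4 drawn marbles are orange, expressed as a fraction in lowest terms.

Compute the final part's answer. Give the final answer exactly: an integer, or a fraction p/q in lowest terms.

56/195

Part I: 97520 = 2^4 * 5 * 23 * 53; sigma = (1 + 2 + 4 + 8 + 16) * (1 + 5) * (1 + 23) * (1 + 53) = 31 * 6 * 24 * 54 = 241056; answer 241056
Part II: S1 = 241056; w = -32; cross terms: (-27*-36 - 17*-29)=1465, (17*-32 - 30*-36)=536, (30*-32 - 29*-32)=-32, (29*2 - 38*-32)=1274, (38*21 - 39*2)=720, (39*-29 - -27*21)=-564; twice the area = |3399| = 3399; area = 3399/2; answer 3399/2
Part III: S2 = 3399/2; threaded value p + q = 3401; r = 7; total draws C(15,4) = 1365; favorable C(8,3)*C(7,1) = 392; P = 56/195; answer 56/195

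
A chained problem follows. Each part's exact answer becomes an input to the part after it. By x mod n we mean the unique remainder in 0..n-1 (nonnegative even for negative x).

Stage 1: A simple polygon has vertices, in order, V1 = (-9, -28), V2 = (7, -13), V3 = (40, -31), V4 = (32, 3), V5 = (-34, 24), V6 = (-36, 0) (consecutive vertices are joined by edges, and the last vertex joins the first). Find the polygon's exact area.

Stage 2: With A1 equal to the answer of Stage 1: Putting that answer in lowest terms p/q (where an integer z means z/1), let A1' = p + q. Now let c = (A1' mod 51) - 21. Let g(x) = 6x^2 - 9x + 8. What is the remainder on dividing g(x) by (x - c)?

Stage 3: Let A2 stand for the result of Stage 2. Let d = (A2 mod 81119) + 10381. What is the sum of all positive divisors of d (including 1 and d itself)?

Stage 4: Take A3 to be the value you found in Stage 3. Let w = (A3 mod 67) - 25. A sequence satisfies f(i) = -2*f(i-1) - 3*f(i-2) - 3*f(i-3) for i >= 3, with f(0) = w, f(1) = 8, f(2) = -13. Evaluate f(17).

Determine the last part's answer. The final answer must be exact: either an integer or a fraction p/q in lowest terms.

Stage 1: cross terms: (-9*-13 - 7*-28)=313, (7*-31 - 40*-13)=303, (40*3 - 32*-31)=1112, (32*24 - -34*3)=870, (-34*0 - -36*24)=864, (-36*-28 - -9*0)=1008; twice the area = |4470| = 4470; area = 2235; answer 2235
Stage 2: A1 = 2235; threaded value p + q = 2236; c = 22; remainder = value at the root: 6*(22)^2 - 9*(22)^1 + 8 = (2904) + (-198) + (8) = 2714; answer 2714
Stage 3: A2 = 2714; d = 13095; 13095 = 3^3 * 5 * 97; sigma = (1 + 3 + 9 + 27) * (1 + 5) * (1 + 97) = 40 * 6 * 98 = 23520; answer 23520
Stage 4: A3 = 23520; w = -22; f(3) = -2*(-13) - 3*(8) - 3*(-22) = 68; iterating: f(3)=68, f(4)=-121, f(5)=77, f(6)=5, f(7)=122, f(8)=-490, f(9)=599, f(10)=-94, f(11)=-139, f(12)=-1237, f(13)=3173, f(14)=-2218, f(15)=-1372, f(16)=-121, f(17)=11012; answer 11012

11012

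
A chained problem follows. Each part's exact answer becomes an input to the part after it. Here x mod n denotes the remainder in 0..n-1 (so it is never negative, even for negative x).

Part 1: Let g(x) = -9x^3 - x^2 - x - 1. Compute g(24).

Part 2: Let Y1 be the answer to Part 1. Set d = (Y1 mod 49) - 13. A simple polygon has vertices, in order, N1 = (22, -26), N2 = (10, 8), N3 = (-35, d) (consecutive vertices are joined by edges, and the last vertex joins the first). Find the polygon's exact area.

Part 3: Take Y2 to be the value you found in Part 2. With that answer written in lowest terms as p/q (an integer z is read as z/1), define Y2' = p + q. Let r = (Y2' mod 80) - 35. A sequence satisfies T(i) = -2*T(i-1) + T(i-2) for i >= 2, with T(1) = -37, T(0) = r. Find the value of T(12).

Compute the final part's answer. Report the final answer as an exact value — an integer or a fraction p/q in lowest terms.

Part 1: -9*(24)^3 - 1*(24)^2 - 1*(24)^1 - 1 = (-124416) + (-576) + (-24) + (-1) = -125017; answer -125017
Part 2: Y1 = -125017; d = 18; cross terms: (22*8 - 10*-26)=436, (10*18 - -35*8)=460, (-35*-26 - 22*18)=514; twice the area = |1410| = 1410; area = 705; answer 705
Part 3: Y2 = 705; threaded value p + q = 706; r = 31; T(2) = -2*(-37) + 1*(31) = 105; iterating: T(2)=105, T(3)=-247, T(4)=599, T(5)=-1445, T(6)=3489, T(7)=-8423, T(8)=20335, T(9)=-49093, T(10)=118521, T(11)=-286135, T(12)=690791; answer 690791

690791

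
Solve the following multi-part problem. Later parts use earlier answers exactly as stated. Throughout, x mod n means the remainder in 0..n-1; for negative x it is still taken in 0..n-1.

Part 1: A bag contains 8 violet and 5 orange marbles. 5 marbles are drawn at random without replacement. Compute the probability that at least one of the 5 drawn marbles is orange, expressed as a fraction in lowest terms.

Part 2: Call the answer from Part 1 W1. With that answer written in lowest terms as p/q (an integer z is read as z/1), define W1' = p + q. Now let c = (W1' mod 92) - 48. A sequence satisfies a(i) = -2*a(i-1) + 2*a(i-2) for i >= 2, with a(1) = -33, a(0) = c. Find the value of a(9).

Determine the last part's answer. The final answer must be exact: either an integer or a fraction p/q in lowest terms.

Part 1: total draws C(13,5) = 1287; complement C(8,5) = 56; favorable 1287 - 56 = 1231; P = 1231/1287; answer 1231/1287
Part 2: W1 = 1231/1287; threaded value p + q = 2518; c = -14; a(2) = -2*(-33) + 2*(-14) = 38; iterating: a(2)=38, a(3)=-142, a(4)=360, a(5)=-1004, a(6)=2728, a(7)=-7464, a(8)=20384, a(9)=-55696; answer -55696

-55696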